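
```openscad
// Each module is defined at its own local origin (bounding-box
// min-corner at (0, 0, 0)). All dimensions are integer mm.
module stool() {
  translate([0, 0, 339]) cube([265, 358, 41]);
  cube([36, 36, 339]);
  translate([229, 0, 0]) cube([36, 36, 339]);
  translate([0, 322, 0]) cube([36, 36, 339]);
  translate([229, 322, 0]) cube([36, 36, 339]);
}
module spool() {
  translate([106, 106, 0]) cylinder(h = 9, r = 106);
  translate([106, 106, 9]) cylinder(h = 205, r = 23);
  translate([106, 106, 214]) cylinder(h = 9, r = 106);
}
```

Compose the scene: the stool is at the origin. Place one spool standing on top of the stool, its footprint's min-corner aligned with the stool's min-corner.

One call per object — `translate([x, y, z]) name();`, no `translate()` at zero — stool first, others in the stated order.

stool();
translate([0, 0, 380]) spool();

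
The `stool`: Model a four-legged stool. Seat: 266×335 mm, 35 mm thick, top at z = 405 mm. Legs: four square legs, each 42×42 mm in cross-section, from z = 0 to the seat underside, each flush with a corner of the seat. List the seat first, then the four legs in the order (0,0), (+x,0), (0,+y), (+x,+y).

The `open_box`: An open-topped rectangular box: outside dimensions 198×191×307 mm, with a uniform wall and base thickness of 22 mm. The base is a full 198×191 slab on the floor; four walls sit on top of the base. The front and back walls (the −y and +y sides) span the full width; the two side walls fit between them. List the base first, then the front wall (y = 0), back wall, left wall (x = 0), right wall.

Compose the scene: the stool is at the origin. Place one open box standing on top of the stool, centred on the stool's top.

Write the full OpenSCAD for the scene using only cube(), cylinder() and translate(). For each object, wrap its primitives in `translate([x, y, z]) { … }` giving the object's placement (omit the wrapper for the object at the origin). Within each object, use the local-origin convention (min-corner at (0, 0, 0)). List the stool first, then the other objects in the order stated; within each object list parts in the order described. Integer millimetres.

translate([0, 0, 370]) cube([266, 335, 35]);
cube([42, 42, 370]);
translate([224, 0, 0]) cube([42, 42, 370]);
translate([0, 293, 0]) cube([42, 42, 370]);
translate([224, 293, 0]) cube([42, 42, 370]);
translate([34, 72, 405]) {
  cube([198, 191, 22]);
  translate([0, 0, 22]) cube([198, 22, 285]);
  translate([0, 169, 22]) cube([198, 22, 285]);
  translate([0, 22, 22]) cube([22, 147, 285]);
  translate([176, 22, 22]) cube([22, 147, 285]);
}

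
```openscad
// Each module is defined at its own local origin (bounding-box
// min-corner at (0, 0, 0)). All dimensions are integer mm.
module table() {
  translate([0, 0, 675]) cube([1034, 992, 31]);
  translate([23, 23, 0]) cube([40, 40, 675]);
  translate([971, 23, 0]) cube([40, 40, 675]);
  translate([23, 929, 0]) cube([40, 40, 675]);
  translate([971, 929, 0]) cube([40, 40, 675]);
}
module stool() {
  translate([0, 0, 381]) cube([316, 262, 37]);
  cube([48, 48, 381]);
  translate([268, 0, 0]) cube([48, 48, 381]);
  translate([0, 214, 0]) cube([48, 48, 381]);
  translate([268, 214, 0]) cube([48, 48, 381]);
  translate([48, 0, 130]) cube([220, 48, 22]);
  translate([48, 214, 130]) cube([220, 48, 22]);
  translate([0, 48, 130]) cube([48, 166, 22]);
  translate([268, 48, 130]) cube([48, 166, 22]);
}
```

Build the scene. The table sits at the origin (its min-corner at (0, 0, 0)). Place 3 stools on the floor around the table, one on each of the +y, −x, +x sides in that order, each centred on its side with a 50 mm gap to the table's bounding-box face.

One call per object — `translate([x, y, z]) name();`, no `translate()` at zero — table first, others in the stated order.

table();
translate([359, 1042, 0]) stool();
translate([-366, 365, 0]) stool();
translate([1084, 365, 0]) stool();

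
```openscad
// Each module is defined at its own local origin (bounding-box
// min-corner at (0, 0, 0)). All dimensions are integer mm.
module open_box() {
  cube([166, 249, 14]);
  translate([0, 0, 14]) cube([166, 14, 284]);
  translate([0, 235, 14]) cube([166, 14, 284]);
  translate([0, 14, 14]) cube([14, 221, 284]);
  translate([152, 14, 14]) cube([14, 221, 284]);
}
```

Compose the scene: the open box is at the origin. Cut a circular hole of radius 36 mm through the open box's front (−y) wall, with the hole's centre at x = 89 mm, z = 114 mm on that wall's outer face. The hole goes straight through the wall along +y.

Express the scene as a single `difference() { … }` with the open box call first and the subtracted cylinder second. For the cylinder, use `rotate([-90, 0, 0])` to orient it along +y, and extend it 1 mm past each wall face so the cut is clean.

difference() {
  open_box();
  translate([89, -1, 114]) rotate([-90, 0, 0]) cylinder(h = 16, r = 36);
}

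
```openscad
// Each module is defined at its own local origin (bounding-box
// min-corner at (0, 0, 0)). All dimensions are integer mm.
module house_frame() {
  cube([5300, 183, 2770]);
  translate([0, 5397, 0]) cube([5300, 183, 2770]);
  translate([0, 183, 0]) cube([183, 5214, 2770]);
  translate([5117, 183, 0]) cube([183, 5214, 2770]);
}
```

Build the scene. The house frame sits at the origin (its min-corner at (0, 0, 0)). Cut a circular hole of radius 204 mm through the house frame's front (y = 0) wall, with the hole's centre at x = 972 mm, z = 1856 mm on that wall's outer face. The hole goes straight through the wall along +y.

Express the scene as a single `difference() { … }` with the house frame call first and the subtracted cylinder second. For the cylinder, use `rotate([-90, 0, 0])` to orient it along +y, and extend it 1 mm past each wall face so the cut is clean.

difference() {
  house_frame();
  translate([972, -1, 1856]) rotate([-90, 0, 0]) cylinder(h = 185, r = 204);
}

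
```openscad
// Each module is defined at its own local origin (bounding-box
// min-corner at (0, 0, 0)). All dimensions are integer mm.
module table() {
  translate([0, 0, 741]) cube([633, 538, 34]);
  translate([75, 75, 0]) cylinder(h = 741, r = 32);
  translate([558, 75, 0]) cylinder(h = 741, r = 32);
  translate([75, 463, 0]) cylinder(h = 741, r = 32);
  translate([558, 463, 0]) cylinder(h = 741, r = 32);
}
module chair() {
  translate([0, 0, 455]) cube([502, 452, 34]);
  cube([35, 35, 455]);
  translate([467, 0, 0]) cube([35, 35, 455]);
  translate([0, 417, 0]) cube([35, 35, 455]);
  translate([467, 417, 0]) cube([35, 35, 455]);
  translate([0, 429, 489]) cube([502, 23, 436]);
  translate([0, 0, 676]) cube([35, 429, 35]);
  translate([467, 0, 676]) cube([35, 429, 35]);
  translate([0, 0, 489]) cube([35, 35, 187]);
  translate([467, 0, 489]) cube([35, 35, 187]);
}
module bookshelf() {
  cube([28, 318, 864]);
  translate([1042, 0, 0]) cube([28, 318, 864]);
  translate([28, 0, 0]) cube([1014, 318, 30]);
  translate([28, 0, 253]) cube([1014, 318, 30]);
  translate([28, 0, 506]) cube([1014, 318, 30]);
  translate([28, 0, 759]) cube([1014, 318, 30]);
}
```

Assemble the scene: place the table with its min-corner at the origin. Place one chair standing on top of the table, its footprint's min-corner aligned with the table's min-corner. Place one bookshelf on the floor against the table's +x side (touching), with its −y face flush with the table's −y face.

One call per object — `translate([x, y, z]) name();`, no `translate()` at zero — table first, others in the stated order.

table();
translate([0, 0, 775]) chair();
translate([633, 0, 0]) bookshelf();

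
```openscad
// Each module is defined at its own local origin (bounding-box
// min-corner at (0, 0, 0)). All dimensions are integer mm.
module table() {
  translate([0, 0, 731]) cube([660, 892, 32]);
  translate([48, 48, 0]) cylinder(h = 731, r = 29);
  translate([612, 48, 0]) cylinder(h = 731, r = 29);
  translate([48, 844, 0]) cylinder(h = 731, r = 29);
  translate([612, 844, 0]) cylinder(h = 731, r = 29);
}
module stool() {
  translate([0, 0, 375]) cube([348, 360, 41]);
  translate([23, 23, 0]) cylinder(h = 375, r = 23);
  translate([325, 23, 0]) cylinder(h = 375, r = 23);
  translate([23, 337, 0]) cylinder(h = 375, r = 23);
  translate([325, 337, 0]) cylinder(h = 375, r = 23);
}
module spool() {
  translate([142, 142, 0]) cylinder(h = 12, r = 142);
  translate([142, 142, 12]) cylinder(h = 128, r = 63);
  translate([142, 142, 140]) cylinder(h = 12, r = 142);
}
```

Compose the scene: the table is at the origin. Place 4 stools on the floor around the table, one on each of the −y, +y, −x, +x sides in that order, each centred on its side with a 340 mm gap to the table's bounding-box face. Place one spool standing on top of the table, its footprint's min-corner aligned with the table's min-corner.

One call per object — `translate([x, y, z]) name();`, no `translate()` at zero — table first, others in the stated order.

table();
translate([156, -700, 0]) stool();
translate([156, 1232, 0]) stool();
translate([-688, 266, 0]) stool();
translate([1000, 266, 0]) stool();
translate([0, 0, 763]) spool();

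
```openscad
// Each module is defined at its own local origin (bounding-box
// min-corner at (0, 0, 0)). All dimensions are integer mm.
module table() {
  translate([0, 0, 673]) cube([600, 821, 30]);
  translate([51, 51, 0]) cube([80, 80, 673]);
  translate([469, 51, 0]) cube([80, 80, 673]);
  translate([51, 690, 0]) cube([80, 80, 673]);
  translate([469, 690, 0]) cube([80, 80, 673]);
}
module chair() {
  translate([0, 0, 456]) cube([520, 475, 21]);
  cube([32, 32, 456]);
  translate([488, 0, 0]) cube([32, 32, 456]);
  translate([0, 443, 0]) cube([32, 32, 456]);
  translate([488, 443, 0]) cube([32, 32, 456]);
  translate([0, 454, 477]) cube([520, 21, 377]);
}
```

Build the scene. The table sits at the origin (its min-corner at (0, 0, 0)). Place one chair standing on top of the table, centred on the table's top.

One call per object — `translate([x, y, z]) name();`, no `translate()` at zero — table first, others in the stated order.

table();
translate([40, 173, 703]) chair();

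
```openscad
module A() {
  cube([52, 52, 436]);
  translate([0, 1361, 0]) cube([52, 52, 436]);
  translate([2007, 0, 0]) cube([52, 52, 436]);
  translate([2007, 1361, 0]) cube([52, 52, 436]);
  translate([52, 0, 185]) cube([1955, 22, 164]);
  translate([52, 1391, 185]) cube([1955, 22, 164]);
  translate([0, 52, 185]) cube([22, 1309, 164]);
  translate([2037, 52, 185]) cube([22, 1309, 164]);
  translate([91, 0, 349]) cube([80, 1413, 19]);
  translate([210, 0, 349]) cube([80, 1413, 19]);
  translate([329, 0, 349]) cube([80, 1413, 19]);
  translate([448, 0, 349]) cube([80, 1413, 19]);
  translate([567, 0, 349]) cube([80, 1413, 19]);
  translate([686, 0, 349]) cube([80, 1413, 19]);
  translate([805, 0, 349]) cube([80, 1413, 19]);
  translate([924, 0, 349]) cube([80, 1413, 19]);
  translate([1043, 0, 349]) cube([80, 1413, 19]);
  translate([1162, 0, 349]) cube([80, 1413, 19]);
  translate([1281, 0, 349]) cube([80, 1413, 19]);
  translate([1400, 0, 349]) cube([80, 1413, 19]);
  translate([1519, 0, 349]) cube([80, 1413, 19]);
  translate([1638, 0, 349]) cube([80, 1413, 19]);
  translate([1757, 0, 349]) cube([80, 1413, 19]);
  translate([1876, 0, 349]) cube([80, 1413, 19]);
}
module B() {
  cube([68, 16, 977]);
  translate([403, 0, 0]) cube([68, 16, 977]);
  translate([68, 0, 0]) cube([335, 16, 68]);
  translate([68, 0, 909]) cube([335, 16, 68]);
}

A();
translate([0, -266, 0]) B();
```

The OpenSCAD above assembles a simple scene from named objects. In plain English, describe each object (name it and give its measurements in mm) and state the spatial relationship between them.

A is a bed frame 2059 mm long (x) by 1413 mm wide (y). Four 52×52 mm corner posts, 436 mm tall, at the corners of the footprint. Four rails of 22 mm thickness and 164 mm height run between adjacent posts with their undersides at z = 185 mm, their outer faces flush with the outside of the frame (the two x-running rails run between the posts' inner faces; the two y-running rails run between the posts' inner faces). 16 slats, each 80 mm wide (x) and 19 mm thick, lie across the top of the two x-running rails, running the full 1413 mm width of the frame in y; the slats are evenly spaced along x between the inner faces of the end posts with equal gaps (rounded down to the nearest mm) at the −x end and between each pair — any rounding remainder accumulates at the +x end.

B is a rectangular picture frame lying in the x–z plane (depth along y). The opening is 335 mm wide (x) by 841 mm tall (z), surrounded by a border 68 mm wide on all four sides. The frame is 16 mm deep and is made of two full-height vertical stiles with two horizontal rails fitted between them.

The picture frame is on the floor beside the bed frame on its −y side.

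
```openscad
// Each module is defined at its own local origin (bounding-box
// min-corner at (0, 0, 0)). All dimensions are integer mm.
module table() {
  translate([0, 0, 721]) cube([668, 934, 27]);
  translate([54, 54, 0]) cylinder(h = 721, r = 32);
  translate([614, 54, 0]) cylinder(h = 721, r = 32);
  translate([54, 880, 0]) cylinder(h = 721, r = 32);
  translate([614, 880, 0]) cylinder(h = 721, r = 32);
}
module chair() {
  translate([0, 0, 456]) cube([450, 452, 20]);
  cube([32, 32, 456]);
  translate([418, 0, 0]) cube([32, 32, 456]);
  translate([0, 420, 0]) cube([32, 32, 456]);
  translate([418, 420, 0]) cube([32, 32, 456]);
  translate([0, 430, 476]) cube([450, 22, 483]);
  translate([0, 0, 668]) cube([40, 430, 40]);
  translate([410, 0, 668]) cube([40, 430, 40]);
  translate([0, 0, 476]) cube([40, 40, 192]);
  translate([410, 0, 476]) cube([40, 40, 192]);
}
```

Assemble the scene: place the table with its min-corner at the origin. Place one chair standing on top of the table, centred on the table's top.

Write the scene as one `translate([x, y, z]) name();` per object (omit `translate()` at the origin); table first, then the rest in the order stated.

table();
translate([109, 241, 748]) chair();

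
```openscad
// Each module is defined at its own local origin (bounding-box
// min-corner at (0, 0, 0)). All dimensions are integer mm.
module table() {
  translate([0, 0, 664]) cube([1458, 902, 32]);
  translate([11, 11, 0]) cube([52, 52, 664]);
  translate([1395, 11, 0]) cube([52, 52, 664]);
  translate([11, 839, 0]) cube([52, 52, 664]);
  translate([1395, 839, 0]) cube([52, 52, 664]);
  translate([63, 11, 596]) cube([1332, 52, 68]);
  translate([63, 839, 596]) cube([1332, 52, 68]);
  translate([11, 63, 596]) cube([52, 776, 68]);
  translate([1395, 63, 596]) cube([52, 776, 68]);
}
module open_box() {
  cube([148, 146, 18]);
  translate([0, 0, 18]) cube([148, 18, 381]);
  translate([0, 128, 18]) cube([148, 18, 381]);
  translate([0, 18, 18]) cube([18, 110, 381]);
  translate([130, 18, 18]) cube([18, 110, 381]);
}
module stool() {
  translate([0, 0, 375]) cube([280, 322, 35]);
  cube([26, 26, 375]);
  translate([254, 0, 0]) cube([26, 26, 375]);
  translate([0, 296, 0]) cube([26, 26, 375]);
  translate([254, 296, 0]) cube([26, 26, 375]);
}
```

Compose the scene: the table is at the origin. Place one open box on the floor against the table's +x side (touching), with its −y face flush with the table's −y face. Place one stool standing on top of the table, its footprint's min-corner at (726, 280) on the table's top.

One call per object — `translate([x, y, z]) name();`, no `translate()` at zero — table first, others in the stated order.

table();
translate([1458, 0, 0]) open_box();
translate([726, 280, 696]) stool();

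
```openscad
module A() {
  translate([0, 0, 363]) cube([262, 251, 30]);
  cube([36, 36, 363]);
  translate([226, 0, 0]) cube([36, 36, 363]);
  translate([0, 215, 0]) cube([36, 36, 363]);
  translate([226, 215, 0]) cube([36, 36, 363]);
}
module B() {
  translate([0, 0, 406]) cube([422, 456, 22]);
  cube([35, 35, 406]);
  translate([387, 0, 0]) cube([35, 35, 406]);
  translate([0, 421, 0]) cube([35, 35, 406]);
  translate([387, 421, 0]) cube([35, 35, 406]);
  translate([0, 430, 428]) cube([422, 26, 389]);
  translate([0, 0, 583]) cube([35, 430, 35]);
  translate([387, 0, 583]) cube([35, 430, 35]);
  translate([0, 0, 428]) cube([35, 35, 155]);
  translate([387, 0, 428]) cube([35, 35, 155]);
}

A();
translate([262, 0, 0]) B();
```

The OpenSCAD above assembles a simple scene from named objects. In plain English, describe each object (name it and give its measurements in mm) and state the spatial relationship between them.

A is a four-legged stool. The seat is 262×251 mm, 30 mm thick, top at z = 393 mm. It stands on four square legs, each 36×36 mm in cross-section, from z = 0 to the seat underside, each flush with a corner of the seat.

B is a chair: 422×456 mm seat, 22 mm thick, top at z = 428 mm, on four 35 mm square corner legs flush with the seat edges. A 26 mm thick backrest slab spans the full seat width, extending 389 mm above the seat top, its back face flush with the seat's +y edge. Two armrests of 35×35 mm section run along each side from the seat's front edge to the front of the backrest, top faces 190 mm above the seat top and outer faces flush with the seat's x-edges; a 35×35 mm post under the front of each armrest stands on the seat at the front corner.

The chair is against the stool's +x side, with their −y faces flush.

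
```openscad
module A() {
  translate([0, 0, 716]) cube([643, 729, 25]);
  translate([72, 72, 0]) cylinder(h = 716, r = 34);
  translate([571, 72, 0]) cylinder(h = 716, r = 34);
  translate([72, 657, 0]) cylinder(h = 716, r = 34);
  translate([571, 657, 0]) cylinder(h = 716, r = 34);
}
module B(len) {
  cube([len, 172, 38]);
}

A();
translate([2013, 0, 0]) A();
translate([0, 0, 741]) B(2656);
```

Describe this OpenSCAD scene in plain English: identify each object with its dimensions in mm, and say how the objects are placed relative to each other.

A is a table with a 643×729 mm rectangular top, 25 mm thick, top surface at z = 741 mm, supported by four round legs of 68 mm diameter, each leg's bounding box inset 38 mm from the nearest pair of top edges, running from the floor.

B is a rectangular beam 2656 mm long (x), 172 mm deep (y), 38 mm thick (z).

The beam spans the tops of two tables placed 1370 mm apart, resting at z = 741 mm.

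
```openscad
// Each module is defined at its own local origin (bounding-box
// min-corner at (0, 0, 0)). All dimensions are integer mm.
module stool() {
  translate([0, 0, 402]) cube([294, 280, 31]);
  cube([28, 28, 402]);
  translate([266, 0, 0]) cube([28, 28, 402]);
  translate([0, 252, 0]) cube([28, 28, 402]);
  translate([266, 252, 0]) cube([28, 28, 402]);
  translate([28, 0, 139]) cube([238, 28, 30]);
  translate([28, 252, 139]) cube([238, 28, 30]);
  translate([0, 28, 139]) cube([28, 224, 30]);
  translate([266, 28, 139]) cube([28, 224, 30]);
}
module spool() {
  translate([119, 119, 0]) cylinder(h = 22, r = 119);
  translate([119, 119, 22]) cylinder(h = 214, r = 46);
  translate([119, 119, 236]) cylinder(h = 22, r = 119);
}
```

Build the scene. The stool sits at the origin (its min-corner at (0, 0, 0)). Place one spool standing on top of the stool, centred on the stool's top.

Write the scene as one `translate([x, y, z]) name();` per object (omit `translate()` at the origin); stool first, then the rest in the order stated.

stool();
translate([28, 21, 433]) spool();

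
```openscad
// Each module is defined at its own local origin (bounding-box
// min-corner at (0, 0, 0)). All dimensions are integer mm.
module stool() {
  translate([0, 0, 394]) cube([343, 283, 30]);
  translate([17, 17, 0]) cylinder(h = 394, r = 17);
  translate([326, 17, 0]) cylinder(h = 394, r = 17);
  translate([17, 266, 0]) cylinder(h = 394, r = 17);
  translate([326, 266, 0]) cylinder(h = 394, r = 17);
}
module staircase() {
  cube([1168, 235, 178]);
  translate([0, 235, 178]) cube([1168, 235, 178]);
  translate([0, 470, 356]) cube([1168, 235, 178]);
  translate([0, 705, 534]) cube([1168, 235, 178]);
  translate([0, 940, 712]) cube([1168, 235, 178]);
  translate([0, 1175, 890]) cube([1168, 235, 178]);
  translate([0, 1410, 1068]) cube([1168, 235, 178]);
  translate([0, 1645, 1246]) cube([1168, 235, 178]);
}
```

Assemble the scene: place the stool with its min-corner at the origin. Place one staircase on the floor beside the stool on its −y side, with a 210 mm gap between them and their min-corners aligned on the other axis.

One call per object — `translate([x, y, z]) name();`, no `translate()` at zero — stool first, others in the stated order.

stool();
translate([0, -2090, 0]) staircase();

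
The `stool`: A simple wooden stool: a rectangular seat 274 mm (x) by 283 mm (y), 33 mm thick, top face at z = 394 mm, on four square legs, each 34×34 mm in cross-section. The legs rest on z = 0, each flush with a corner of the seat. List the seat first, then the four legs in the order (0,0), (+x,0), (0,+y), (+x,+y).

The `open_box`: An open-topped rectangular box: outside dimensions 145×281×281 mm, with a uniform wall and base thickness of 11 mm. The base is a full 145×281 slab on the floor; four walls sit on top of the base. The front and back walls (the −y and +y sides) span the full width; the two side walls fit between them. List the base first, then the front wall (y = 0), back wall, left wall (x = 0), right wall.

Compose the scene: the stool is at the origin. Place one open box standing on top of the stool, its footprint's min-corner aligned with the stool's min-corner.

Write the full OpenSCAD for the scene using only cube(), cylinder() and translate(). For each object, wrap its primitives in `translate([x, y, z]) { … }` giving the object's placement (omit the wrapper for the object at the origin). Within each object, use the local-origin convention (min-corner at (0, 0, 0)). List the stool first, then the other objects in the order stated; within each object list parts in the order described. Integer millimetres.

translate([0, 0, 361]) cube([274, 283, 33]);
cube([34, 34, 361]);
translate([240, 0, 0]) cube([34, 34, 361]);
translate([0, 249, 0]) cube([34, 34, 361]);
translate([240, 249, 0]) cube([34, 34, 361]);
translate([0, 0, 394]) {
  cube([145, 281, 11]);
  translate([0, 0, 11]) cube([145, 11, 270]);
  translate([0, 270, 11]) cube([145, 11, 270]);
  translate([0, 11, 11]) cube([11, 259, 270]);
  translate([134, 11, 11]) cube([11, 259, 270]);
}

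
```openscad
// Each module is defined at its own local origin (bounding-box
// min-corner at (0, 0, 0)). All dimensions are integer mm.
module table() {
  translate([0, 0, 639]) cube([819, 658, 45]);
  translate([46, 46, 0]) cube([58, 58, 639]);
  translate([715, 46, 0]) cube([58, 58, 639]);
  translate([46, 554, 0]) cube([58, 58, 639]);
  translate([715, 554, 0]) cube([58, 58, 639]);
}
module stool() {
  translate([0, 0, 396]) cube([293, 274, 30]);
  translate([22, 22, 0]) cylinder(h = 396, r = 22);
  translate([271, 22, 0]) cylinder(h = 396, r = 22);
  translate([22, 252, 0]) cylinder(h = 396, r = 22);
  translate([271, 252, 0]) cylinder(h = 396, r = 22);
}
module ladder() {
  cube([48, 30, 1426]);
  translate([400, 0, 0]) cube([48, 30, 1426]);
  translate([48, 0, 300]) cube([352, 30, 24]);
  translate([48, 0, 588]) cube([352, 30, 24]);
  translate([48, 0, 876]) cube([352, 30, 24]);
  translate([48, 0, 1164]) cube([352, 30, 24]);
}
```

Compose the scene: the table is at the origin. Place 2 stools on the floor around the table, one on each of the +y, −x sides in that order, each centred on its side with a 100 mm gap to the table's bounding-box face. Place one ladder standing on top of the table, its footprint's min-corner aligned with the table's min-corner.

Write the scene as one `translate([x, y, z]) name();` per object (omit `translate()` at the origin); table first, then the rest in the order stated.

table();
translate([263, 758, 0]) stool();
translate([-393, 192, 0]) stool();
translate([0, 0, 684]) ladder();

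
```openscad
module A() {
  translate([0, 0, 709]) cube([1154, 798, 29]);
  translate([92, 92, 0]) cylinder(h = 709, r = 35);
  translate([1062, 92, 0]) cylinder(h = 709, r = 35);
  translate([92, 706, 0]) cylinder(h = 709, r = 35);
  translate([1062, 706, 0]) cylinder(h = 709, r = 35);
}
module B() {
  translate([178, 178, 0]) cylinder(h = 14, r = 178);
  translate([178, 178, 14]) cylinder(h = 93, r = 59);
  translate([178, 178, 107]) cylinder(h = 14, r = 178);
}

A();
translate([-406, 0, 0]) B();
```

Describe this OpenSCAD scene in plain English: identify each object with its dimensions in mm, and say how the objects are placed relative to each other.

A is a table: top 1154 mm (x) × 798 mm (y), 29 mm thick, upper face at z = 738 mm, on four round legs of 70 mm diameter, each leg's bounding box inset 57 mm from the nearest pair of top edges, running from z = 0 to the bottom of the top.

B is a spool: two coaxial disc flanges of radius 178 mm and thickness 14 mm, joined by a core cylinder of radius 59 mm and height 93 mm. The lower flange rests on z = 0 and the three cylinders share a vertical axis.

The spool is on the floor beside the table on its −x side.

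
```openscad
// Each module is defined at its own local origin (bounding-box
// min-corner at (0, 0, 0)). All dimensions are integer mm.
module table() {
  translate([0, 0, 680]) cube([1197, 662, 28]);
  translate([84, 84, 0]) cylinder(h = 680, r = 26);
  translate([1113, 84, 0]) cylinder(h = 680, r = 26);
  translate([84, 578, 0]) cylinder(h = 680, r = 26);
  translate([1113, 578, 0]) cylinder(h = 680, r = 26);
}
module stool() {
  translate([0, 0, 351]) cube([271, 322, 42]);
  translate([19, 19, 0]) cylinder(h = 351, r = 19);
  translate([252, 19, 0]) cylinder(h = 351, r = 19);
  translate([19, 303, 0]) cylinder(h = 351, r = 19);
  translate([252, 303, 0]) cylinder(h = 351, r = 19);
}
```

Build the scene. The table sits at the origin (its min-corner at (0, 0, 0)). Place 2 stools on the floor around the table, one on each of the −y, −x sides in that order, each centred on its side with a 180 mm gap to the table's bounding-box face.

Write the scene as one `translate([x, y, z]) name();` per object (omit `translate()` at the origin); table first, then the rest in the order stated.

table();
translate([463, -502, 0]) stool();
translate([-451, 170, 0]) stool();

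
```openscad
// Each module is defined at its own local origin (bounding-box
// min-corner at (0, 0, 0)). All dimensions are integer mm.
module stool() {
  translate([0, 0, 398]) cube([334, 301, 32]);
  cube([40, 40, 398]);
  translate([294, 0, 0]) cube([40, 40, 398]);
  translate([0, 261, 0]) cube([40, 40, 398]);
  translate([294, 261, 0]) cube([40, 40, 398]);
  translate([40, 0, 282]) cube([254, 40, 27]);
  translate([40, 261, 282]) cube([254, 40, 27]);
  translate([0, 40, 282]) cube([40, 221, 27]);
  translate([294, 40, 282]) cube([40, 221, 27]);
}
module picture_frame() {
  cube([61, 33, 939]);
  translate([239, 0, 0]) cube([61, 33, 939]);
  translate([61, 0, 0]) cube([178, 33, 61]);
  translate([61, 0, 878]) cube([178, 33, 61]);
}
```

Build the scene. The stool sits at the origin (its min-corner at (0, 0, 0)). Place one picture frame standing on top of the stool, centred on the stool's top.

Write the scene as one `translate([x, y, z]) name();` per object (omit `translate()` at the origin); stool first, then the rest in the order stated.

stool();
translate([17, 134, 430]) picture_frame();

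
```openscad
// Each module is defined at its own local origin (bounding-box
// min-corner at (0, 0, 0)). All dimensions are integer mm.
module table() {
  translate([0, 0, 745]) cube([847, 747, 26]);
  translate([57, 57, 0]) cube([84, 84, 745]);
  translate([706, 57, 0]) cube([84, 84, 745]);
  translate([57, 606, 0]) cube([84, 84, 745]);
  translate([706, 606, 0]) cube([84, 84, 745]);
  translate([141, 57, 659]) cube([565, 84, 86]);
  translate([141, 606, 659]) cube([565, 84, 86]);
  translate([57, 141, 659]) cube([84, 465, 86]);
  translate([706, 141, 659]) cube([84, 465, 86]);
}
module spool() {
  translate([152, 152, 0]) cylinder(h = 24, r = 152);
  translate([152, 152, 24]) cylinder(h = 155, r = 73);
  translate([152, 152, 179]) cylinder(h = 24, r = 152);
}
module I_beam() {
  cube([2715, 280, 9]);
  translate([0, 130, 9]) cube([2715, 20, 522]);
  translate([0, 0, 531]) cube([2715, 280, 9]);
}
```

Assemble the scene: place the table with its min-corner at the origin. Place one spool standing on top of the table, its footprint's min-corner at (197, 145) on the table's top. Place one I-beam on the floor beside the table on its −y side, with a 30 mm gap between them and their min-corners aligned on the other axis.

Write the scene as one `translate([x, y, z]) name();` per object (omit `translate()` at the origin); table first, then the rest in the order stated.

table();
translate([197, 145, 771]) spool();
translate([0, -310, 0]) I_beam();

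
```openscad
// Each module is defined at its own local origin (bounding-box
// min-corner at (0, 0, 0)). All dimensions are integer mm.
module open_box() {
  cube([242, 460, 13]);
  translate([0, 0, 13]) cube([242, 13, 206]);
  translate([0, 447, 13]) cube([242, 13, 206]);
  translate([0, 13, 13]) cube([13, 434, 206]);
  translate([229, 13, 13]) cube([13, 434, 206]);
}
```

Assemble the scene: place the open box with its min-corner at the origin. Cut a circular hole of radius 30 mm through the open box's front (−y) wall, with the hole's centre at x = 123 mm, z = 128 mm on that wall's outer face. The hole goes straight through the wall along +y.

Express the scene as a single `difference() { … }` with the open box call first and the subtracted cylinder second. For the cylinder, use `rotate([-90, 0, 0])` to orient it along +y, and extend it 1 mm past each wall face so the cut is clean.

difference() {
  open_box();
  translate([123, -1, 128]) rotate([-90, 0, 0]) cylinder(h = 15, r = 30);
}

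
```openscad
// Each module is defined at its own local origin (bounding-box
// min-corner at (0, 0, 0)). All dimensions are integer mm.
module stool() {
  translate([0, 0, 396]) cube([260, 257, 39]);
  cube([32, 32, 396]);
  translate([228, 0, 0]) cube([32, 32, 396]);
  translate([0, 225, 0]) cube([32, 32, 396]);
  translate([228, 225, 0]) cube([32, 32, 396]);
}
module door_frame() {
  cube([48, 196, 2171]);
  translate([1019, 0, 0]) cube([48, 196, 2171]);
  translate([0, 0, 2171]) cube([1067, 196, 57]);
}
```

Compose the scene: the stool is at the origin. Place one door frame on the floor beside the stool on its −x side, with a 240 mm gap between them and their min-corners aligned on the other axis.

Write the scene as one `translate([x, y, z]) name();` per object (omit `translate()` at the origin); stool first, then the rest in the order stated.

stool();
translate([-1307, 0, 0]) door_frame();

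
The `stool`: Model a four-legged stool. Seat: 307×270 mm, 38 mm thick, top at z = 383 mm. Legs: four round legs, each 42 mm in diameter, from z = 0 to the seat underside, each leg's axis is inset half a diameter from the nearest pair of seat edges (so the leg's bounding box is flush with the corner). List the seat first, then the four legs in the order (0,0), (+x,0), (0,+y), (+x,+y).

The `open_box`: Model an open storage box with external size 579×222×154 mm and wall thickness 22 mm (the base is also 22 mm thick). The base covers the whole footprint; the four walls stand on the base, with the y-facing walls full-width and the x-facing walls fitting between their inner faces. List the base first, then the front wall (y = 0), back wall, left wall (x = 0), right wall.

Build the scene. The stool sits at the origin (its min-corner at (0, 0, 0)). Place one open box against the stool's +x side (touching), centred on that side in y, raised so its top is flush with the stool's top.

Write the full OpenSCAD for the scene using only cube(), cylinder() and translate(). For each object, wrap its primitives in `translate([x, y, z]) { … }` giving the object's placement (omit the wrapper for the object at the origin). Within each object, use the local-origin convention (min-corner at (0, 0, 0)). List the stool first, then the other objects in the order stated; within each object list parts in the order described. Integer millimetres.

translate([0, 0, 345]) cube([307, 270, 38]);
translate([21, 21, 0]) cylinder(h = 345, r = 21);
translate([286, 21, 0]) cylinder(h = 345, r = 21);
translate([21, 249, 0]) cylinder(h = 345, r = 21);
translate([286, 249, 0]) cylinder(h = 345, r = 21);
translate([307, 24, 229]) {
  cube([579, 222, 22]);
  translate([0, 0, 22]) cube([579, 22, 132]);
  translate([0, 200, 22]) cube([579, 22, 132]);
  translate([0, 22, 22]) cube([22, 178, 132]);
  translate([557, 22, 22]) cube([22, 178, 132]);
}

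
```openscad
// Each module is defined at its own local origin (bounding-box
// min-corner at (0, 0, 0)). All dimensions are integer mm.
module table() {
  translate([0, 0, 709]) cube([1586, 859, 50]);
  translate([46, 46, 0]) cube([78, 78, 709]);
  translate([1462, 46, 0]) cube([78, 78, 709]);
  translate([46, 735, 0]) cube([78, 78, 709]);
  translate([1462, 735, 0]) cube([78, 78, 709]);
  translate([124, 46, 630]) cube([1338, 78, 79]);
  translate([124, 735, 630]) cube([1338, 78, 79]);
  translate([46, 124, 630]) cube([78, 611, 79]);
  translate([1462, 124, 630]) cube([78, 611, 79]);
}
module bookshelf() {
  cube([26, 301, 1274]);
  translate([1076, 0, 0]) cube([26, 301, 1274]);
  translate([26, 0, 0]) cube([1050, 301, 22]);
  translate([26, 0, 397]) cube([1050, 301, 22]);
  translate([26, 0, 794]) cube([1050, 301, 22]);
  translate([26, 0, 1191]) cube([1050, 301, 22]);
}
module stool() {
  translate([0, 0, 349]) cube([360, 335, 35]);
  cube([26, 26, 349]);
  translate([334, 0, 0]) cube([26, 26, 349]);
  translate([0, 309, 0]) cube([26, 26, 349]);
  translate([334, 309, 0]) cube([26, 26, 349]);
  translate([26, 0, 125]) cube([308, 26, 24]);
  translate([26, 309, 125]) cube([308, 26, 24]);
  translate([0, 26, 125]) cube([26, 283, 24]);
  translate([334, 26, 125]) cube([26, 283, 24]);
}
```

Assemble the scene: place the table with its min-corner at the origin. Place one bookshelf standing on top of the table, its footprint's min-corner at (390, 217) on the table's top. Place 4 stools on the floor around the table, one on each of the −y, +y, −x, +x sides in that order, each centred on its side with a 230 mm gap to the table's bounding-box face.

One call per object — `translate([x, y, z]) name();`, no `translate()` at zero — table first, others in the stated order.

table();
translate([390, 217, 759]) bookshelf();
translate([613, -565, 0]) stool();
translate([613, 1089, 0]) stool();
translate([-590, 262, 0]) stool();
translate([1816, 262, 0]) stool();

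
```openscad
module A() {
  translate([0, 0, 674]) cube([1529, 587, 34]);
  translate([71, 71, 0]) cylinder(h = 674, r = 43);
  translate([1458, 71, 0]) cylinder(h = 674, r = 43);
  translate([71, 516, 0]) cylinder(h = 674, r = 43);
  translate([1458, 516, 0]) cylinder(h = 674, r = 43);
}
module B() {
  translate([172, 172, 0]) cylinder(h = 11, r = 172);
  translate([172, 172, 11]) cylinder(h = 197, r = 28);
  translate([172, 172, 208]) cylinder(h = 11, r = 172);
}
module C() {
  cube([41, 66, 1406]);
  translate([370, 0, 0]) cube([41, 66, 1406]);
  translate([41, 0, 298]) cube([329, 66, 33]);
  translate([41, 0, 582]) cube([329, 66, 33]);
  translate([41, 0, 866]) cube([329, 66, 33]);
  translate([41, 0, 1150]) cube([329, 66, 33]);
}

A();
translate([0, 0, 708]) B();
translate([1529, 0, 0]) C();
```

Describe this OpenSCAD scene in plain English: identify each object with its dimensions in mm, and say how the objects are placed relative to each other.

A is a rectangular dining table. The top is 1529×587×34 mm with its upper surface at z = 708 mm. It stands on four round legs of 86 mm diameter, each leg's bounding box inset 28 mm from the nearest pair of top edges, running from the floor to the underside of the top.

B is a spool: two coaxial disc flanges of radius 172 mm and thickness 11 mm, joined by a core cylinder of radius 28 mm and height 197 mm. The lower flange rests on z = 0 and the three cylinders share a vertical axis.

C is a wooden ladder with two side rails of 41×66 mm section and 1406 mm height, set 411 mm apart overall. Between them run 4 rectangular rungs (66 mm deep, 33 mm thick), front faces flush with the rails' −y face. The bottom of the first rung is 298 mm above the floor and each subsequent rung is 284 mm higher than the one below.

The spool is on top of the table. The ladder is against the table's +x side, with their −y faces flush.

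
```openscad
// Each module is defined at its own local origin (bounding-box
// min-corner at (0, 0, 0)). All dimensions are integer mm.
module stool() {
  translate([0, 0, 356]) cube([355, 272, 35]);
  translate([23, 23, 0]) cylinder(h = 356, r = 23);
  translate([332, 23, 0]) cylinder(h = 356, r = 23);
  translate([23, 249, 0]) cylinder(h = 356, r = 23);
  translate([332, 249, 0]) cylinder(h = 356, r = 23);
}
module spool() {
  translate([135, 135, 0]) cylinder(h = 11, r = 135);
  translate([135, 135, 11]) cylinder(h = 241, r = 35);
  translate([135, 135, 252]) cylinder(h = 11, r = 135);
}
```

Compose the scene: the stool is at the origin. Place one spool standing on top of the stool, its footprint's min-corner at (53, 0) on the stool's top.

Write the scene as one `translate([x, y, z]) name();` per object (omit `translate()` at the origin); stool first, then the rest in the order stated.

stool();
translate([53, 0, 391]) spool();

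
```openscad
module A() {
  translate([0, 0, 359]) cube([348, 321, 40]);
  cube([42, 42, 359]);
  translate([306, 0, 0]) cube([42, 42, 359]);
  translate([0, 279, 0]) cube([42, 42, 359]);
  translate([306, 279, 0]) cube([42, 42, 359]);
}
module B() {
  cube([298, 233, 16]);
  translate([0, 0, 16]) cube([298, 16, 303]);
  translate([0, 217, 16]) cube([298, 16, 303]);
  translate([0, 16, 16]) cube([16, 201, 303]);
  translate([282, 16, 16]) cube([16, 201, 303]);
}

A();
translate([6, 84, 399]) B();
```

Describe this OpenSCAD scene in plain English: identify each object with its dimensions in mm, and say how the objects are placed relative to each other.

A is a four-legged stool. The seat is a 348×321×40 mm slab whose top surface is at z = 399 mm; four square legs, each 42×42 mm in cross-section, run from the floor (z = 0) to the underside of the seat, each flush with a corner of the seat.

B is an open-topped rectangular box: outside dimensions 298×233×319 mm, with a uniform wall and base thickness of 16 mm. The base is a full 298×233 slab on the floor; four walls sit on top of the base. The front and back walls (the −y and +y sides) span the full width; the two side walls fit between them.

The open box is on top of the stool.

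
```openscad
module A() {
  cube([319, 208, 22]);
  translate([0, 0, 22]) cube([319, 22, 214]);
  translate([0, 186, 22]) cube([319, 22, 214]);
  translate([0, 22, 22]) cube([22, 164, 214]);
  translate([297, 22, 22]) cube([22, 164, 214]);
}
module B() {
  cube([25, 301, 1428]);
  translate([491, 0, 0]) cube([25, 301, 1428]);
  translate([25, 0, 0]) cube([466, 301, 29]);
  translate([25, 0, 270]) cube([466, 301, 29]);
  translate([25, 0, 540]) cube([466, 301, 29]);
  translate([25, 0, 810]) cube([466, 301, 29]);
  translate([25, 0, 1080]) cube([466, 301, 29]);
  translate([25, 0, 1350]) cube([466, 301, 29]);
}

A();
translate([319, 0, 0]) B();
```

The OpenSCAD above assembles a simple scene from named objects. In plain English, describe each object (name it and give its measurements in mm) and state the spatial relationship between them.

A is an open-topped rectangular box: outside dimensions 319×208×236 mm, with a uniform wall and base thickness of 22 mm. The base is a full 319×208 slab on the floor; four walls sit on top of the base. The front and back walls (the −y and +y sides) span the full width; the two side walls fit between them.

B is an open bookshelf. Two side panels, each 25 mm thick, 301 mm deep and 1428 mm tall, stand 516 mm apart (outside-to-outside). Between them sit 6 shelves, each 29 mm thick and 301 mm deep, spanning the full gap between the sides. The bottom shelf rests on the floor (its underside at z = 0) and the clear gap between one shelf's top and the next shelf's underside is 241 mm.

The bookshelf is against the open box's +x side, with their −y faces flush.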